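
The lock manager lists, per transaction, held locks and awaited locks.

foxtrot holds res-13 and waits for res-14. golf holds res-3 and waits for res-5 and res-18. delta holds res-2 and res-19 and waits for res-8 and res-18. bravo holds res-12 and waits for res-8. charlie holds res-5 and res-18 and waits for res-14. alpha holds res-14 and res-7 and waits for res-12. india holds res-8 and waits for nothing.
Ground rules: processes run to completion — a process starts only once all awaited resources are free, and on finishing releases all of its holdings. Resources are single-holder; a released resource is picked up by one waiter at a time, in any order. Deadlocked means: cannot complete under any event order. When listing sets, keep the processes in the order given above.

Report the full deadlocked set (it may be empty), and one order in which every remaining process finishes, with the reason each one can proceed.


The deadlocked set is empty.
Key observation: no waiting chain loops back on itself — every chain ends at a process that waits on nothing, so everyone eventually runs.
The rest can finish in the order india, bravo, alpha, charlie, golf, foxtrot, delta.
Step-by-step check:
  india: no waits; runs immediately, freeing res-8
  run bravo (all its waits — res-8 — are resolved); releases res-12
  run alpha (all its waits — res-12 — are resolved); releases res-14 and res-7
  run charlie (all its waits — res-14 — are resolved); releases res-5 and res-18
  run golf (all its waits — res-5 and res-18 — are resolved); releases res-3
  run foxtrot (all its waits — res-14 — are resolved); releases res-13
  run delta (all its waits — res-8 and res-18 — are resolved); releases res-2 and res-19


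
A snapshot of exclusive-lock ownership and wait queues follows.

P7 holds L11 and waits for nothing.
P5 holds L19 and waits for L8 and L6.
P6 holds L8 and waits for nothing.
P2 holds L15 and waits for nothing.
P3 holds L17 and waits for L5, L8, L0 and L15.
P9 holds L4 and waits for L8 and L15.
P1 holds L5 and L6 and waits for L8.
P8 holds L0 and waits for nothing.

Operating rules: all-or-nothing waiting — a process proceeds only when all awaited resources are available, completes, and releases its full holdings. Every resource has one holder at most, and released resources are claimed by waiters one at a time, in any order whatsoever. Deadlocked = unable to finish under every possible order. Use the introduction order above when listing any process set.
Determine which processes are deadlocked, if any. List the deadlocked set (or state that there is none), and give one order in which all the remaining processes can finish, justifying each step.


No process is deadlocked.
Key observation: although several processes wait, no cycle exists — each chain bottoms out at a free runner.
One completion order for the rest: P2, P6, P8, P1, P5, P7, P3, P9.
Check, step by step:
  P2 waits on nothing -> runs at once and releases L15
  P6 waits on nothing -> runs at once and releases L8
  P8 waits on nothing -> runs at once and releases L0
  P1 waits on L8 — all released -> runs and releases L5 and L6
  P5 waits on L8 and L6 — all released -> runs and releases L19
  P7 waits on nothing -> runs at once and releases L11
  P3 waits on L5, L8, L0 and L15 — all released -> runs and releases L17
  P9 waits on L8 and L15 — all released -> runs and releases L4


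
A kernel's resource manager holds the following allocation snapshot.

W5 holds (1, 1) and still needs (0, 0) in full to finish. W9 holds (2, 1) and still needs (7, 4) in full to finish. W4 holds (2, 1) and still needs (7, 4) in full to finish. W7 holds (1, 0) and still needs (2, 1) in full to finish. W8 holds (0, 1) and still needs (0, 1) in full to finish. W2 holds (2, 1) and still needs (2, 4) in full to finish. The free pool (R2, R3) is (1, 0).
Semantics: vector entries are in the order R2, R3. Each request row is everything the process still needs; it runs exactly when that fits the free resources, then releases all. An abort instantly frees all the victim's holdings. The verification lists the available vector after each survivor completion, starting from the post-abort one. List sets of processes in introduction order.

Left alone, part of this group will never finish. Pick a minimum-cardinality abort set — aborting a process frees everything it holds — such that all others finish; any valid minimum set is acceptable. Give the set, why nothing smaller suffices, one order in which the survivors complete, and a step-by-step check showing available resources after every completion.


Abort W9 and W4.
Key observation: W2 was stuck for good until W9 and W4 gave back (4, 2); in the order shown it finishes at step 4.
No one abort is enough; case by case: W5 alone leaves W9 blocked (short on R2 and R3); W9 alone leaves W4 blocked (short on R2 and R3); W4 alone leaves W9 blocked (short on R2 and R3); W7 alone leaves W9 blocked (short on R2 and R3); W8 alone leaves W9 blocked (short on R2 and R3); W2 alone leaves W9 blocked (short on R2 and R3).
One survivor order: W8, W5, W7, W2. Step-by-step check (post-abort pool first):
  pool = (5, 2)
  run W8 (needs (0, 1), free (5, 2)); after release of (0, 1) the pool is (5, 3)
  run W5 (needs (0, 0), free (5, 3)); after release of (1, 1) the pool is (6, 4)
  run W7 (needs (2, 1), free (6, 4)); after release of (1, 0) the pool is (7, 4)
  run W2 (needs (2, 4), free (7, 4)); after release of (2, 1) the pool is (9, 5)


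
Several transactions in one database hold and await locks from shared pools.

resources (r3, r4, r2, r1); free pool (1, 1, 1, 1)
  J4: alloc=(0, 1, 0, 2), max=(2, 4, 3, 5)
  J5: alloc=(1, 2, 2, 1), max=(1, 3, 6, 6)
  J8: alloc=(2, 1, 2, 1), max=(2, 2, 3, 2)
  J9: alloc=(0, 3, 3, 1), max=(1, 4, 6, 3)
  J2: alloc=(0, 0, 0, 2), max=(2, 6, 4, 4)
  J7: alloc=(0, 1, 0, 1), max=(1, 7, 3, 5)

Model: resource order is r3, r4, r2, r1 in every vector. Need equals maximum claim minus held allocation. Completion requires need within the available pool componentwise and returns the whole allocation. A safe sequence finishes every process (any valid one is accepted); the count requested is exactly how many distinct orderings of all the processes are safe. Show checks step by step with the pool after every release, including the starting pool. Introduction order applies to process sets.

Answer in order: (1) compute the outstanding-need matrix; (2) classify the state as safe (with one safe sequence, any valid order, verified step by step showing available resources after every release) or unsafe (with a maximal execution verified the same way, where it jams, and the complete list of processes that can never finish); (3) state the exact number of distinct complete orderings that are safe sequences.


(1) Outstanding need per process (order r3, r4, r2, r1):
  J4: (2, 3, 3, 3)
  J5: (0, 1, 4, 5)
  J8: (0, 1, 1, 1)
  J9: (1, 1, 3, 2)
  J2: (2, 6, 4, 2)
  J7: (1, 6, 3, 4)
(2) SAFE, for example via the order J8, J9, J4, J2, J5, J7.
Key observation: the order's first zero-slack moment is J8 ((0, 1, 1, 1) needed, (1, 1, 1, 1) free — a requested resource with nothing to spare).
Step-by-step check:
  pool = (1, 1, 1, 1)
  J8 needs (0, 1, 1, 1) <= (1, 1, 1, 1) -> finishes; pool += (2, 1, 2, 1) = (3, 2, 3, 2)
  J9 needs (1, 1, 3, 2) <= (3, 2, 3, 2) -> finishes; pool += (0, 3, 3, 1) = (3, 5, 6, 3)
  J4 needs (2, 3, 3, 3) <= (3, 5, 6, 3) -> finishes; pool += (0, 1, 0, 2) = (3, 6, 6, 5)
  J2 needs (2, 6, 4, 2) <= (3, 6, 6, 5) -> finishes; pool += (0, 0, 0, 2) = (3, 6, 6, 7)
  J5 needs (0, 1, 4, 5) <= (3, 6, 6, 7) -> finishes; pool += (1, 2, 2, 1) = (4, 8, 8, 8)
  J7 needs (1, 6, 3, 4) <= (4, 8, 8, 8) -> finishes; pool += (0, 1, 0, 1) = (4, 9, 8, 9)
(3) Precisely 6 of the possible complete orderings are safe sequences.


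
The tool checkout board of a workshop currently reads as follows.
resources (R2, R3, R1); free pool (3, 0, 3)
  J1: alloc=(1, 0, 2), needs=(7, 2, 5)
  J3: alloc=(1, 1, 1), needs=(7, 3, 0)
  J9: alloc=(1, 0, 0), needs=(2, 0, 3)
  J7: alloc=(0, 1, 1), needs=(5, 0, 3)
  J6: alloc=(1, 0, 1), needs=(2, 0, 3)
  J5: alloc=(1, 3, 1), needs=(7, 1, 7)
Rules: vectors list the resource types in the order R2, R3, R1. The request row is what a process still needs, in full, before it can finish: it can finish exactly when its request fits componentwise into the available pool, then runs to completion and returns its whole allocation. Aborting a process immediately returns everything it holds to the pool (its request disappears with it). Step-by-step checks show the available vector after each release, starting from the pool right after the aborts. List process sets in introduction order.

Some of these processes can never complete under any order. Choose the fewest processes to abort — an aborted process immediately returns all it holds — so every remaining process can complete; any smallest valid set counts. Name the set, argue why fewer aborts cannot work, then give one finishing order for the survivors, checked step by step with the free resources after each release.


Minimum abort set: J1 and J5.
Key observation: J3 could never have finished before the abort; with (2, 3, 3) returned by J1 and J5, it fits at step 4.
Minimality, checking each single-abort alternative: J1 alone leaves J3 blocked (short on R2 and R3); J3 alone leaves J1 blocked (short on R2); J9 alone leaves J1 blocked (short on R2 and R3); J7 alone leaves J1 blocked (short on R2 and R3); J6 alone leaves J1 blocked (short on R2 and R3); J5 alone leaves J1 blocked (short on R2).
Survivors finish in the order: J9, J7, J6, J3. Verifying each step (pool after the aborts first):
  pool = (5, 3, 6)
  J9: need (2, 0, 3) fits (5, 3, 6); releases (1, 0, 0), pool now (6, 3, 6)
  J7: need (5, 0, 3) fits (6, 3, 6); releases (0, 1, 1), pool now (6, 4, 7)
  J6: need (2, 0, 3) fits (6, 4, 7); releases (1, 0, 1), pool now (7, 4, 8)
  J3: need (7, 3, 0) fits (7, 4, 8); releases (1, 1, 1), pool now (8, 5, 9)


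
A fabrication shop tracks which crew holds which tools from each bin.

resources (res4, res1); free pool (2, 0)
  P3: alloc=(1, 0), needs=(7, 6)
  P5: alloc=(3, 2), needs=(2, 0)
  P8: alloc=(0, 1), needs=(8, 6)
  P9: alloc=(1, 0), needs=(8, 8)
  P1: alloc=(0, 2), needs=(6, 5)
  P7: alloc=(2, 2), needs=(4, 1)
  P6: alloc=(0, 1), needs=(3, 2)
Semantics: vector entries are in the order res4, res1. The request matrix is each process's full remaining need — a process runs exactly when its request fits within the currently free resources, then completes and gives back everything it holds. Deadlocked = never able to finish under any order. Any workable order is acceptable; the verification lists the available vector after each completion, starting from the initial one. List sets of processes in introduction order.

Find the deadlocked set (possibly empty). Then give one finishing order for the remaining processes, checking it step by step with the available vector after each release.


No process is deadlocked.
Key observation: beginning at P5, releases accumulate fast enough that every process eventually fits.
One completion order for the rest: P5, P7, P6, P1, P3, P8, P9. Step-by-step check:
  pool = (2, 0)
  run P5 (needs (2, 0), free (2, 0)); after release of (3, 2) the pool is (5, 2)
  run P7 (needs (4, 1), free (5, 2)); after release of (2, 2) the pool is (7, 4)
  run P6 (needs (3, 2), free (7, 4)); after release of (0, 1) the pool is (7, 5)
  run P1 (needs (6, 5), free (7, 5)); after release of (0, 2) the pool is (7, 7)
  run P3 (needs (7, 6), free (7, 7)); after release of (1, 0) the pool is (8, 7)
  run P8 (needs (8, 6), free (8, 7)); after release of (0, 1) the pool is (8, 8)
  run P9 (needs (8, 8), free (8, 8)); after release of (1, 0) the pool is (9, 8)


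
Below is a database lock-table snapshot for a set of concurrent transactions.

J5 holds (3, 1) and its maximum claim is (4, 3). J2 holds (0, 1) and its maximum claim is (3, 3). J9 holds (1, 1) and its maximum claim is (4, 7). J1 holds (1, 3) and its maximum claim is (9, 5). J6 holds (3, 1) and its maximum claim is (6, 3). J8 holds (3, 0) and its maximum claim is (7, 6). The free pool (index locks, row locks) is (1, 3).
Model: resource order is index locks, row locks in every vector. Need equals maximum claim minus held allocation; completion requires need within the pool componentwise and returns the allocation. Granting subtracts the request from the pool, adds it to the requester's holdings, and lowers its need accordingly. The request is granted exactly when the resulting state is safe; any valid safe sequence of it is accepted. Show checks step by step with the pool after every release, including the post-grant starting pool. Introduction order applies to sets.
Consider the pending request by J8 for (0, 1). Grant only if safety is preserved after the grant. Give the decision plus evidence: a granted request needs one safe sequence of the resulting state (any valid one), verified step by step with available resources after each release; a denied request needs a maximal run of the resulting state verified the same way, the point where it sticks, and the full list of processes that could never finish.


GRANT. The post-grant state is safe; one safe sequence: J5, J2, J6, J8, J9, J1.
Key observation: the transfer keeps a workable pool ((1, 2)); J5 starts the safe sequence.
Verifying the post-grant state step by step:
  pool = (1, 2)
  run J5 (needs (1, 2), free (1, 2)); after release of (3, 1) the pool is (4, 3)
  run J2 (needs (3, 2), free (4, 3)); after release of (0, 1) the pool is (4, 4)
  run J6 (needs (3, 2), free (4, 4)); after release of (3, 1) the pool is (7, 5)
  run J8 (needs (4, 5), free (7, 5)); after release of (3, 1) the pool is (10, 6)
  run J9 (needs (3, 6), free (10, 6)); after release of (1, 1) the pool is (11, 7)
  run J1 (needs (8, 2), free (11, 7)); after release of (1, 3) the pool is (12, 10)


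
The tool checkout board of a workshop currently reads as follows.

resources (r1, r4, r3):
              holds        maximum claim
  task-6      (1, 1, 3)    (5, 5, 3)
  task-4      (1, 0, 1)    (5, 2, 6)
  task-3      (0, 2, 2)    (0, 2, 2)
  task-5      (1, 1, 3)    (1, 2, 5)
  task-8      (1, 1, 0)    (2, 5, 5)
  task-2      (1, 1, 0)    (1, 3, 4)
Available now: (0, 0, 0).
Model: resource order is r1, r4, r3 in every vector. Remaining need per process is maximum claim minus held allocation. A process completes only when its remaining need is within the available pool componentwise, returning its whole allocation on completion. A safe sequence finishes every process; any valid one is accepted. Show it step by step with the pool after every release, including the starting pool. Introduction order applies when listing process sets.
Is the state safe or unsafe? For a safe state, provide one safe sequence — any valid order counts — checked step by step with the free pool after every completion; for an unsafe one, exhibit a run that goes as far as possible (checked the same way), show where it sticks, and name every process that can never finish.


The state is UNSAFE.
Key observation: the wall is r1: completing task-3, task-5, task-2, task-8 brings the pool only to (3, 5, 5), and all the rest need more.
Going as far as possible: task-3, task-5, task-2, task-8; after that, nothing fits. Verifying each step:
  pool = (0, 0, 0)
  task-3 needs (0, 0, 0) <= (0, 0, 0) -> finishes; pool += (0, 2, 2) = (0, 2, 2)
  task-5 needs (0, 1, 2) <= (0, 2, 2) -> finishes; pool += (1, 1, 3) = (1, 3, 5)
  task-2 needs (0, 2, 4) <= (1, 3, 5) -> finishes; pool += (1, 1, 0) = (2, 4, 5)
  task-8 needs (1, 4, 5) <= (2, 4, 5) -> finishes; pool += (1, 1, 0) = (3, 5, 5)
  task-6 cannot run: need (4, 4, 0) vs free (3, 5, 5) (insufficient r1)
  task-4 cannot run: need (4, 2, 5) vs free (3, 5, 5) (insufficient r1)
Permanently blocked: task-6 and task-4.


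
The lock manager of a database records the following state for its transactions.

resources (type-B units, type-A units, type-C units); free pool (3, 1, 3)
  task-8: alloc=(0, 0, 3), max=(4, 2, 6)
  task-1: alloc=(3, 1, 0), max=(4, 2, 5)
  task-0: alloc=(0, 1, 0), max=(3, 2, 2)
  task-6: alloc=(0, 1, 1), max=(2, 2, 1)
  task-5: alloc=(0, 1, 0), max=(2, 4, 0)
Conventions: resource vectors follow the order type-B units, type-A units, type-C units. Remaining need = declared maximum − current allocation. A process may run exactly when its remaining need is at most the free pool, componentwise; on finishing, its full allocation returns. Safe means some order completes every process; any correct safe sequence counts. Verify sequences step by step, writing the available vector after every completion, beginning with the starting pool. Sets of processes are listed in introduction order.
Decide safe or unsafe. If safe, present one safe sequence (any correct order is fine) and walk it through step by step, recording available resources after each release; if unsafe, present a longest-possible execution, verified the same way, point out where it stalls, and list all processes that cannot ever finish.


UNSAFE — no complete ordering exists.
Key observation: after task-6, task-0, task-5 the pool peaks at (3, 4, 4), and each blocked process is short somewhere: task-8 on type-B units; task-1 on type-C units.
Going as far as possible: task-6, task-0, task-5; after that, nothing fits. Walking it through:
  pool = (3, 1, 3)
  run task-6 (needs (2, 1, 0), free (3, 1, 3)); after release of (0, 1, 1) the pool is (3, 2, 4)
  run task-0 (needs (3, 1, 2), free (3, 2, 4)); after release of (0, 1, 0) the pool is (3, 3, 4)
  run task-5 (needs (2, 3, 0), free (3, 3, 4)); after release of (0, 1, 0) the pool is (3, 4, 4)
  blocked: task-8 wants (4, 2, 3), pool (3, 4, 4) — not enough type-B units
  blocked: task-1 wants (1, 1, 5), pool (3, 4, 4) — not enough type-C units
Never able to finish: task-8 and task-1.


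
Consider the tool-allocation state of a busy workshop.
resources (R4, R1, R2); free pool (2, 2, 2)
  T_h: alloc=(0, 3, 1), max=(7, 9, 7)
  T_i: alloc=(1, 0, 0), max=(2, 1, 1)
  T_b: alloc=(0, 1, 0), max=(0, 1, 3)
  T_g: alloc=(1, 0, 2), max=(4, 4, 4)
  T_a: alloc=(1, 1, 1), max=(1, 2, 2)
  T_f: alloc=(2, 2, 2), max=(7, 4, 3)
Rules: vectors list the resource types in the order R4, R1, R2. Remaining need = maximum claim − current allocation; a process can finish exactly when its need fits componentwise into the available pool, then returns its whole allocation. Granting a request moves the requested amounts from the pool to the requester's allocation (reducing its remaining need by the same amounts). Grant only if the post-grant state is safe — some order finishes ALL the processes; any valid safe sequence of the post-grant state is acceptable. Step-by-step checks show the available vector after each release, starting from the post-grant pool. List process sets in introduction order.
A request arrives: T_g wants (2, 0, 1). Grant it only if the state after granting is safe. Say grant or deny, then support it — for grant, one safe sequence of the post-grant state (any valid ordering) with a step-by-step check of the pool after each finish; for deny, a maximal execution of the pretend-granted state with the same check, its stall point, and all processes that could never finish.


DENY: after the grant no complete ordering would exist.
Key observation: after T_a, T_i the pool peaks at (2, 3, 2), and each blocked process is short somewhere: T_h on R4, R1, R2; T_b on R2; T_g on R1; T_f on R4.
On the post-grant state, T_a, T_i is a maximal run — nothing extends it. Verifying each step:
  pool = (0, 2, 1)
  T_a needs (0, 1, 1) <= (0, 2, 1) -> finishes; pool += (1, 1, 1) = (1, 3, 2)
  T_i needs (1, 1, 1) <= (1, 3, 2) -> finishes; pool += (1, 0, 0) = (2, 3, 2)
  blocked: T_h wants (7, 6, 6), pool (2, 3, 2) — not enough R4, R1 and R2
  blocked: T_b wants (0, 0, 3), pool (2, 3, 2) — not enough R2
  blocked: T_g wants (1, 4, 1), pool (2, 3, 2) — not enough R1
  blocked: T_f wants (5, 2, 1), pool (2, 3, 2) — not enough R4
Had the request been granted, T_h, T_b, T_g and T_f could never finish.


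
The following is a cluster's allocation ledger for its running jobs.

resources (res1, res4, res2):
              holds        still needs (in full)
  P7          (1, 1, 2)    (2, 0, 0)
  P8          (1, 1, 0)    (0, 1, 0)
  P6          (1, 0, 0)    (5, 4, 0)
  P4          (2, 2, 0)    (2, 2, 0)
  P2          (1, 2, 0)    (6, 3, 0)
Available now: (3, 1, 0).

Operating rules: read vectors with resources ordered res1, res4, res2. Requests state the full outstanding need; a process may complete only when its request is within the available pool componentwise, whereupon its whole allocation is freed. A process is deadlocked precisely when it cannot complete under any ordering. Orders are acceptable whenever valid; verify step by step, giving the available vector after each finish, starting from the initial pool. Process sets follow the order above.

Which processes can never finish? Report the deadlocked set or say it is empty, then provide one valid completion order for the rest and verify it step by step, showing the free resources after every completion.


No process is deadlocked.
Key observation: P8 fits the free pool immediately, and its release cascades until everyone finishes.
The rest can finish in the order P8, P4, P6, P2, P7. Check, step by step:
  pool = (3, 1, 0)
  run P8 (needs (0, 1, 0), free (3, 1, 0)); after release of (1, 1, 0) the pool is (4, 2, 0)
  run P4 (needs (2, 2, 0), free (4, 2, 0)); after release of (2, 2, 0) the pool is (6, 4, 0)
  run P6 (needs (5, 4, 0), free (6, 4, 0)); after release of (1, 0, 0) the pool is (7, 4, 0)
  run P2 (needs (6, 3, 0), free (7, 4, 0)); after release of (1, 2, 0) the pool is (8, 6, 0)
  run P7 (needs (2, 0, 0), free (8, 6, 0)); after release of (1, 1, 2) the pool is (9, 7, 2)


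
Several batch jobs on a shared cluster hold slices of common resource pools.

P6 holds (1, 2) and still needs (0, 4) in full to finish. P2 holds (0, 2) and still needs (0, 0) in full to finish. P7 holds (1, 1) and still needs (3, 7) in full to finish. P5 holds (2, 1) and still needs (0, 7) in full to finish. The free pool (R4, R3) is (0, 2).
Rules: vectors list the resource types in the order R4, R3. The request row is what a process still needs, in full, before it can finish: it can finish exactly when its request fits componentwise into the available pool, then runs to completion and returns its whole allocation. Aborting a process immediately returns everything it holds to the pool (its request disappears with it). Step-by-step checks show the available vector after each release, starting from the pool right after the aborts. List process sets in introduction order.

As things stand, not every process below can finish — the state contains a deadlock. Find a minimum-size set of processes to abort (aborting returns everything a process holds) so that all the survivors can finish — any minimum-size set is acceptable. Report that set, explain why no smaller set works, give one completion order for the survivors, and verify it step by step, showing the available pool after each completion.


Abort P5.
Key observation: no ordering could ever have run P7 before the abort of P5; with (2, 1) back in the pool it fits at step 3.
No smaller set exists: with zero aborts the deadlock remains.
One survivor order: P2, P6, P7. Walking it through (post-abort pool first):
  pool = (2, 3)
  P2: need (0, 0) fits (2, 3); releases (0, 2), pool now (2, 5)
  P6: need (0, 4) fits (2, 5); releases (1, 2), pool now (3, 7)
  P7: need (3, 7) fits (3, 7); releases (1, 1), pool now (4, 8)


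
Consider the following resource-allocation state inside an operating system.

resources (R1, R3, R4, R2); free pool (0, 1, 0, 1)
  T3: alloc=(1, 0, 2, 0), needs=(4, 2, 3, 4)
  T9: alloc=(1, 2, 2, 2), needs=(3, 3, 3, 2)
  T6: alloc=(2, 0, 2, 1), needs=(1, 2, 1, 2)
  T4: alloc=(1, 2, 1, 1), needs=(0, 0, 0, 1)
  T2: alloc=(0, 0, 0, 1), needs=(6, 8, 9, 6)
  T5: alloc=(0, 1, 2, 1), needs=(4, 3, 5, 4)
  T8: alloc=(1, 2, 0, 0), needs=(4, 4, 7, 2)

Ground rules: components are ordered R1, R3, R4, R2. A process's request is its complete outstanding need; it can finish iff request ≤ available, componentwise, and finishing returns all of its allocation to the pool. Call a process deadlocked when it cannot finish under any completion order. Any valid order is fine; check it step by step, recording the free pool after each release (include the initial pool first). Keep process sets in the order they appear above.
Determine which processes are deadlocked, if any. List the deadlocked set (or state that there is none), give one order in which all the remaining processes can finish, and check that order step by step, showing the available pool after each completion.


The deadlocked set is empty.
Key observation: there is always a runnable process — T4 first — so the state unwinds completely.
One completion order for the rest: T4, T6, T9, T3, T8, T5, T2. Check, step by step:
  pool = (0, 1, 0, 1)
  T4: need (0, 0, 0, 1) fits (0, 1, 0, 1); releases (1, 2, 1, 1), pool now (1, 3, 1, 2)
  T6: need (1, 2, 1, 2) fits (1, 3, 1, 2); releases (2, 0, 2, 1), pool now (3, 3, 3, 3)
  T9: need (3, 3, 3, 2) fits (3, 3, 3, 3); releases (1, 2, 2, 2), pool now (4, 5, 5, 5)
  T3: need (4, 2, 3, 4) fits (4, 5, 5, 5); releases (1, 0, 2, 0), pool now (5, 5, 7, 5)
  T8: need (4, 4, 7, 2) fits (5, 5, 7, 5); releases (1, 2, 0, 0), pool now (6, 7, 7, 5)
  T5: need (4, 3, 5, 4) fits (6, 7, 7, 5); releases (0, 1, 2, 1), pool now (6, 8, 9, 6)
  T2: need (6, 8, 9, 6) fits (6, 8, 9, 6); releases (0, 0, 0, 1), pool now (6, 8, 9, 7)


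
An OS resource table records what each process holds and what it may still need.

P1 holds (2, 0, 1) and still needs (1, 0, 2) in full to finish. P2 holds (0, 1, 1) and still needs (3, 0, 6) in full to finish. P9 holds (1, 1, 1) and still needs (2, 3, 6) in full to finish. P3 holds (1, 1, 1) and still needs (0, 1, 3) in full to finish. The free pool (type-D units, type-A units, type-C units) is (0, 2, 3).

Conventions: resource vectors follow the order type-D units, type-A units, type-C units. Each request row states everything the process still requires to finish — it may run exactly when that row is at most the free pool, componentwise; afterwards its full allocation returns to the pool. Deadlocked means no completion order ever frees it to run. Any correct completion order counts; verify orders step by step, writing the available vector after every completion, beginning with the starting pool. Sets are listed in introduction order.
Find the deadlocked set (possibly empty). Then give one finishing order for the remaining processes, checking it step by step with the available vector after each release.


Deadlocked set: P2 and P9.
Key observation: once P3, P1 finish, the pool peaks at (3, 3, 5) — and every remaining process still needs more type-C units than that.
A valid finishing order for the others: P3, P1. Verifying each step:
  pool = (0, 2, 3)
  P3 needs (0, 1, 3) <= (0, 2, 3) -> finishes; pool += (1, 1, 1) = (1, 3, 4)
  P1 needs (1, 0, 2) <= (1, 3, 4) -> finishes; pool += (2, 0, 1) = (3, 3, 5)
None of the blocked processes ever fits:
  P2 cannot run: need (3, 0, 6) vs free (3, 3, 5) (insufficient type-C units)
  P9 cannot run: need (2, 3, 6) vs free (3, 3, 5) (insufficient type-C units)


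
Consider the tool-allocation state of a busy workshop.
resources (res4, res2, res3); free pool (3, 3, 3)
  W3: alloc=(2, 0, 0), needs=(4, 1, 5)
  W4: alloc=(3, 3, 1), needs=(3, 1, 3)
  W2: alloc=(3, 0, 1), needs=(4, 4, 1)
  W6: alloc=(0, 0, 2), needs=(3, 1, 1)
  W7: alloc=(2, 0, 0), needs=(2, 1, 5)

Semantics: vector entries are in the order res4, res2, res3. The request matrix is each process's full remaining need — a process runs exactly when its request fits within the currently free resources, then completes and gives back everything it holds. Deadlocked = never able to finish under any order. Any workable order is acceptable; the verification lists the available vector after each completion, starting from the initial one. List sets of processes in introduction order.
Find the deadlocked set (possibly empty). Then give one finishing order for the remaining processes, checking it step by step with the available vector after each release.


The deadlocked set is empty.
Key observation: there is always a runnable process — W4 first — so the state unwinds completely.
A valid finishing order for the others: W4, W2, W7, W3, W6. Walking it through:
  pool = (3, 3, 3)
  run W4 (needs (3, 1, 3), free (3, 3, 3)); after release of (3, 3, 1) the pool is (6, 6, 4)
  run W2 (needs (4, 4, 1), free (6, 6, 4)); after release of (3, 0, 1) the pool is (9, 6, 5)
  run W7 (needs (2, 1, 5), free (9, 6, 5)); after release of (2, 0, 0) the pool is (11, 6, 5)
  run W3 (needs (4, 1, 5), free (11, 6, 5)); after release of (2, 0, 0) the pool is (13, 6, 5)
  run W6 (needs (3, 1, 1), free (13, 6, 5)); after release of (0, 0, 2) the pool is (13, 6, 7)


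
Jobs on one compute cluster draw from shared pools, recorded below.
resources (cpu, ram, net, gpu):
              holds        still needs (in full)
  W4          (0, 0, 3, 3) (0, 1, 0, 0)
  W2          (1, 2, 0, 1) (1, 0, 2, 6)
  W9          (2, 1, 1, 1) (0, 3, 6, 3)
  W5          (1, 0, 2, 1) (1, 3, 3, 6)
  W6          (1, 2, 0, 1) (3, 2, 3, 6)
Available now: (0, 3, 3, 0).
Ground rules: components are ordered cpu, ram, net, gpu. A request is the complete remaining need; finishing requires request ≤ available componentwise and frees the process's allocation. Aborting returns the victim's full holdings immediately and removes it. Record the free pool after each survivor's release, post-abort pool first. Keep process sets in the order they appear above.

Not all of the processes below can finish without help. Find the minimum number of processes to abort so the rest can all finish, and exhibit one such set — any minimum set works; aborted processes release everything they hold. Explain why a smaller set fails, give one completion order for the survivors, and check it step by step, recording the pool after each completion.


Abort W5 and W6.
Key observation: W2 had no path to completion before; after the abort of W5 and W6 ((2, 2, 2, 2) returned), step 3 is where it fits.
Why nothing smaller works — every single abort fails: W4 alone leaves W2 blocked (short on gpu); W2 alone leaves W5 blocked (short on gpu); W9 alone leaves W2 blocked (short on gpu); W5 alone leaves W2 blocked (short on gpu); W6 alone leaves W2 blocked (short on gpu).
The survivors complete as W4, W9, W2. Verifying each step (starting from the post-abort pool):
  pool = (2, 5, 5, 2)
  W4 needs (0, 1, 0, 0) <= (2, 5, 5, 2) -> finishes; pool += (0, 0, 3, 3) = (2, 5, 8, 5)
  W9 needs (0, 3, 6, 3) <= (2, 5, 8, 5) -> finishes; pool += (2, 1, 1, 1) = (4, 6, 9, 6)
  W2 needs (1, 0, 2, 6) <= (4, 6, 9, 6) -> finishes; pool += (1, 2, 0, 1) = (5, 8, 9, 7)


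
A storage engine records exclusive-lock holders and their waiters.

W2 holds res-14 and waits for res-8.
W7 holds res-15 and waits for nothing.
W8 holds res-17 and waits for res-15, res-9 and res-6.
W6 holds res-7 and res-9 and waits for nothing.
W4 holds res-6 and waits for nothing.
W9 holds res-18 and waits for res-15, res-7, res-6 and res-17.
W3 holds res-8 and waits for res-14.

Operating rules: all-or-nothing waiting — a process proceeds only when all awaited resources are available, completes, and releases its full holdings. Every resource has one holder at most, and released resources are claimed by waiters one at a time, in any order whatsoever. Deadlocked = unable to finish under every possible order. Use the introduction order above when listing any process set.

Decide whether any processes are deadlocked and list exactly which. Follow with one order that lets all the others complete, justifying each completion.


The deadlocked set is W2 and W3.
Key observation: the cycle W2 -> W3 -> W2 can never break — each member waits on the next; no other process is dragged down with it.
The rest can finish in the order W7, W4, W6, W8, W9.
Check, step by step:
  W7 waits on nothing -> runs at once and releases res-15
  W4 waits on nothing -> runs at once and releases res-6
  W6 waits on nothing -> runs at once and releases res-7 and res-9
  W8 waits on res-15, res-9 and res-6 — all released -> runs and releases res-17
  W9 waits on res-15, res-7, res-6 and res-17 — all released -> runs and releases res-18


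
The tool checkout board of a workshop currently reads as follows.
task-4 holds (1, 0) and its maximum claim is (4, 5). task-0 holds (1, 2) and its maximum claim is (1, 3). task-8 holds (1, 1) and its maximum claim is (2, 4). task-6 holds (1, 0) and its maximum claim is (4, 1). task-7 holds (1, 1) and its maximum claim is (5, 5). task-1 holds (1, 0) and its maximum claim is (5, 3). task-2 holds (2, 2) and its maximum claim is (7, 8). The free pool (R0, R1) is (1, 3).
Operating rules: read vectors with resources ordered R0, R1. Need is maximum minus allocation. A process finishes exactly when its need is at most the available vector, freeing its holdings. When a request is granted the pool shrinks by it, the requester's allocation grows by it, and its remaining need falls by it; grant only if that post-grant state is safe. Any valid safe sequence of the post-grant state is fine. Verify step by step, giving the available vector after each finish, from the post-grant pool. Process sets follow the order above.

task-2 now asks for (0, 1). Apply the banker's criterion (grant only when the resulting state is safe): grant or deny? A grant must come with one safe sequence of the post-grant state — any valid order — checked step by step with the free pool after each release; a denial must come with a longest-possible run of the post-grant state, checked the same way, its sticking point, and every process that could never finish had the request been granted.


GRANT. The post-grant state is safe; one safe sequence: task-0, task-8, task-6, task-4, task-7, task-1, task-2.
Key observation: (1, 2) free after granting still covers task-0 first, and each release covers the next.
Verifying the post-grant state step by step:
  pool = (1, 2)
  task-0 needs (0, 1) <= (1, 2) -> finishes; pool += (1, 2) = (2, 4)
  task-8 needs (1, 3) <= (2, 4) -> finishes; pool += (1, 1) = (3, 5)
  task-6 needs (3, 1) <= (3, 5) -> finishes; pool += (1, 0) = (4, 5)
  task-4 needs (3, 5) <= (4, 5) -> finishes; pool += (1, 0) = (5, 5)
  task-7 needs (4, 4) <= (5, 5) -> finishes; pool += (1, 1) = (6, 6)
  task-1 needs (4, 3) <= (6, 6) -> finishes; pool += (1, 0) = (7, 6)
  task-2 needs (5, 5) <= (7, 6) -> finishes; pool += (2, 3) = (9, 9)


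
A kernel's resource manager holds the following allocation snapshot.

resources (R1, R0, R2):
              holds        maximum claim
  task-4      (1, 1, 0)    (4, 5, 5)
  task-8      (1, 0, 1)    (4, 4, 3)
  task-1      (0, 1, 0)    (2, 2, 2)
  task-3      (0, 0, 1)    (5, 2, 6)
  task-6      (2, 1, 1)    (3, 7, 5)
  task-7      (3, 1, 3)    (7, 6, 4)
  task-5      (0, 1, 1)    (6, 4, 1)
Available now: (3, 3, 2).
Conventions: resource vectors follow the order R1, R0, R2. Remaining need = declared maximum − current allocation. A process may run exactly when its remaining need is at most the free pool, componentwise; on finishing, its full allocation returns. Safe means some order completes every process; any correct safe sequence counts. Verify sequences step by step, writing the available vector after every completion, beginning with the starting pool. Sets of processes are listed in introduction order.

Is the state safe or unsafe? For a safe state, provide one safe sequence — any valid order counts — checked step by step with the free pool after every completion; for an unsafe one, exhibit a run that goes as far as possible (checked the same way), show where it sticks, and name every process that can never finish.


The state is UNSAFE.
Key observation: after task-1, task-8 the pool peaks at (4, 4, 3), and each blocked process is short somewhere: task-4 on R2; task-3 on R1, R2; task-6 on R0, R2; task-7 on R0; task-5 on R1.
Going as far as possible: task-1, task-8; after that, nothing fits. Check, step by step:
  pool = (3, 3, 2)
  run task-1 (needs (2, 1, 2), free (3, 3, 2)); after release of (0, 1, 0) the pool is (3, 4, 2)
  run task-8 (needs (3, 4, 2), free (3, 4, 2)); after release of (1, 0, 1) the pool is (4, 4, 3)
  task-4 still needs (3, 4, 5) but only (4, 4, 3) is free — short on R2
  task-3 still needs (5, 2, 5) but only (4, 4, 3) is free — short on R1 and R2
  task-6 still needs (1, 6, 4) but only (4, 4, 3) is free — short on R0 and R2
  task-7 still needs (4, 5, 1) but only (4, 4, 3) is free — short on R0
  task-5 still needs (6, 3, 0) but only (4, 4, 3) is free — short on R1
Processes that can never finish: task-4, task-3, task-6, task-7 and task-5.


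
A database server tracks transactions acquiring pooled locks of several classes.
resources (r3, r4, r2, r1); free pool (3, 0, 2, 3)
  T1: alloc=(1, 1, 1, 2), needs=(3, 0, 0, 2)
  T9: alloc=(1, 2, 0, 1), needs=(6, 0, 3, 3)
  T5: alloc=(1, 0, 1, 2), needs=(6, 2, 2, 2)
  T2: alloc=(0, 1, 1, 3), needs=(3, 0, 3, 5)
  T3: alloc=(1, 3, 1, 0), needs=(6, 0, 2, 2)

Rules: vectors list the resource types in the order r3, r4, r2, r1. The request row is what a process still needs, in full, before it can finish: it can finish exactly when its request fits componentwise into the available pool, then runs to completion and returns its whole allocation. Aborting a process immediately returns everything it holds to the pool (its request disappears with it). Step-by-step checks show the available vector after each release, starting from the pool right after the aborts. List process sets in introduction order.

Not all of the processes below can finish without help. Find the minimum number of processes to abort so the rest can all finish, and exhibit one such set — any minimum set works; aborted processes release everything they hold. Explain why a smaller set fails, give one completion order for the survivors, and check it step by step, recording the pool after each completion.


Minimum abort set: T9 and T5.
Key observation: T3 was stuck for good until T9 and T5 gave back (2, 2, 1, 3); in the order shown it finishes at step 2.
Why nothing smaller works — every single abort fails: T1 alone leaves T9 blocked (short on r3); T9 alone leaves T5 blocked (short on r3); T5 alone leaves T9 blocked (short on r3); T2 alone leaves T9 blocked (short on r3); T3 alone leaves T9 blocked (short on r3).
The survivors complete as T1, T3, T2. Walking it through (starting from the post-abort pool):
  pool = (5, 2, 3, 6)
  run T1 (needs (3, 0, 0, 2), free (5, 2, 3, 6)); after release of (1, 1, 1, 2) the pool is (6, 3, 4, 8)
  run T3 (needs (6, 0, 2, 2), free (6, 3, 4, 8)); after release of (1, 3, 1, 0) the pool is (7, 6, 5, 8)
  run T2 (needs (3, 0, 3, 5), free (7, 6, 5, 8)); after release of (0, 1, 1, 3) the pool is (7, 7, 6, 11)


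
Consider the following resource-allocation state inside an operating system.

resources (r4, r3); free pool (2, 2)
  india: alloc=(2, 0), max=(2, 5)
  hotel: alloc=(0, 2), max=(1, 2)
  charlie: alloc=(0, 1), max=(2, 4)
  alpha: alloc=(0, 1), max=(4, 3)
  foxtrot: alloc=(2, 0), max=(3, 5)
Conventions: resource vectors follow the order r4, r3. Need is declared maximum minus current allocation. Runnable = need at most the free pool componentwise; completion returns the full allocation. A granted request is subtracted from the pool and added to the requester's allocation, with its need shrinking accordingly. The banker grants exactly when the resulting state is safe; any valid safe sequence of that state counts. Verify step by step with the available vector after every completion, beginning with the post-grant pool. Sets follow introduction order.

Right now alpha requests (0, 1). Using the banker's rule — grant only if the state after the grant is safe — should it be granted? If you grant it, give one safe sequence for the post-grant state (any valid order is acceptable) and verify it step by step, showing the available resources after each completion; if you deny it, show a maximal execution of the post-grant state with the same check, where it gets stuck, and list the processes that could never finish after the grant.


DENY. Granting would leave the state unsafe.
Key observation: after hotel, charlie the pool peaks at (2, 4), and each blocked process is short somewhere: india on r3; alpha on r4; foxtrot on r3.
After a pretend grant, a maximal execution: hotel, charlie — then nothing else fits. Verifying each step:
  pool = (2, 1)
  hotel needs (1, 0) <= (2, 1) -> finishes; pool += (0, 2) = (2, 3)
  charlie needs (2, 3) <= (2, 3) -> finishes; pool += (0, 1) = (2, 4)
  india cannot run: need (0, 5) vs free (2, 4) (insufficient r3)
  alpha cannot run: need (4, 1) vs free (2, 4) (insufficient r4)
  foxtrot cannot run: need (1, 5) vs free (2, 4) (insufficient r3)
Processes that could never finish after the grant: india, alpha and foxtrot.
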